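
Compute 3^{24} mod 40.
1

Using successive squaring:
Binary expansion of 24: 11000
Powers of 3 mod 40 (each is the square of the previous):
  3^1 ≡ 3 (mod 40)
  3^2 ≡ 3² = 9 ≡ 9 (mod 40)
  3^4 ≡ 9² = 81 ≡ 1 (mod 40)
  3^8 ≡ 1² = 1 ≡ 1 (mod 40)
  3^16 ≡ 1² = 1 ≡ 1 (mod 40)
24 = 16 + 8, so 3^24 = 3^16 × 3^8 ≡ 1 × 1 (mod 40)
Multiplying step by step:
  1 × 1 = 1 ≡ 1 (mod 40)
Result: 3^24 ≡ 1 (mod 40)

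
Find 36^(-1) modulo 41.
8

Using Extended Euclidean Algorithm:
gcd(36, 41) = 1
Bezout coefficients: 36 × 8 + 41 × -7 = 1
So 36 × 8 ≡ 1 (mod 41)
The inverse is 8 mod 41 = 8
Verification: 36 × 8 = 288 = 7 × 41 + 1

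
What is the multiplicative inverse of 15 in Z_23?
15^(-1) ≡ 20 (mod 23). Verification: 15 × 20 = 300 ≡ 1 (mod 23)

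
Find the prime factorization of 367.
367

Divide by primes starting from smallest:
367 ÷ 367 = 1

367 = 367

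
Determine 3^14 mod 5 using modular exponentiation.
Using Fermat: 3^{4} ≡ 1 (mod 5). 14 ≡ 2 (mod 4). So 3^{14} ≡ 3^{2} ≡ 4 (mod 5)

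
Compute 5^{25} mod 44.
1

Using successive squaring:
Binary expansion of 25: 11001
Powers of 5 mod 44 (each is the square of the previous):
  5^1 ≡ 5 (mod 44)
  5^2 ≡ 5² = 25 ≡ 25 (mod 44)
  5^4 ≡ 25² = 625 ≡ 9 (mod 44)
  5^8 ≡ 9² = 81 ≡ 37 (mod 44)
  5^16 ≡ 37² = 1369 ≡ 5 (mod 44)
25 = 16 + 8 + 1, so 5^25 = 5^16 × 5^8 × 5^1 ≡ 5 × 37 × 5 (mod 44)
Multiplying step by step:
  5 × 37 = 185 ≡ 9 (mod 44)
  9 × 5 = 45 ≡ 1 (mod 44)
Result: 5^25 ≡ 1 (mod 44)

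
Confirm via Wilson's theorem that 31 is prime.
(30)! mod 31 = 30. Since this equals -1 (mod 31), Wilson confirms 31 is prime.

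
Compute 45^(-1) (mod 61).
19

Using Extended Euclidean Algorithm:
gcd(45, 61) = 1
Bezout coefficients: 45 × 19 + 61 × -14 = 1
So 45 × 19 ≡ 1 (mod 61)
The inverse is 19 mod 61 = 19
Verification: 45 × 19 = 855 = 14 × 61 + 1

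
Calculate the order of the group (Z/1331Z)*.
1210

Prime factorization: 1331 = 11^3
Using the formula φ(n) = n × Π(1 - 1/p) for each prime factor p:
φ(1331) = 1331 × (1 - 1/11)
φ(1331) = 1210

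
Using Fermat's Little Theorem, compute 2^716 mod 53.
By Fermat: 2^{52} ≡ 1 (mod 53). 716 ≡ 40 (mod 52). So 2^{716} ≡ 2^{40} ≡ 46 (mod 53)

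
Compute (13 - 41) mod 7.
0

(13 - 41) = -28
-28 mod 7 = 0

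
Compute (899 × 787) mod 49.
2

(899 × 787) = 707513
707513 mod 49 = 2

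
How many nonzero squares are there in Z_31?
For prime 31, there are (p-1)/2 = (31-1)/2 = 15 quadratic residues (excluding 0).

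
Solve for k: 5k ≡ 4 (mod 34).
28

Since gcd(5, 34) = 1 divides 4, a solution exists.
Multiply both sides by the inverse of 5 mod 34:
  5^(-1) mod 34 = 7
  x ≡ 7 × 4 ≡ 28 ≡ 28 (mod 34)
Verification: 5 × 28 = 140 = 4 × 34 + 4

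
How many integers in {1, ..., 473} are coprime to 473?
420

Prime factorization: 473 = 11 × 43
Using the formula φ(n) = n × Π(1 - 1/p) for each prime factor p:
φ(473) = 473 × (1 - 1/11) × (1 - 1/43)
φ(473) = 420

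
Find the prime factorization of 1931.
1931

Divide by primes starting from smallest:
1931 ÷ 1931 = 1

1931 = 1931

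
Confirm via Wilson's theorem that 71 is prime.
(70)! mod 71 = 70. Since this equals -1 (mod 71), Wilson confirms 71 is prime.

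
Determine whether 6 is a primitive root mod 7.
p - 1 = 6 has prime divisors 2, 3. Check 6^(6/q) mod 7 for each: 6^(6/2) = 6^3 ≡ 6, 6^(6/3) = 6^2 ≡ 1 (mod 7). Since 6^2 ≡ 1 (mod 7), the order of 6 divides 2 (in fact the order is 2) ≠ 6, so it is not a primitive root.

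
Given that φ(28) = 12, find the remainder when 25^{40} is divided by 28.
By Euler: 25^{12} ≡ 1 (mod 28) since gcd(25, 28) = 1. 40 = 3×12 + 4. So 25^{40} ≡ 25^{4} ≡ 25 (mod 28)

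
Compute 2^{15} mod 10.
8

Using successive squaring:
Binary expansion of 15: 1111
Powers of 2 mod 10 (each is the square of the previous):
  2^1 ≡ 2 (mod 10)
  2^2 ≡ 2² = 4 ≡ 4 (mod 10)
  2^4 ≡ 4² = 16 ≡ 6 (mod 10)
  2^8 ≡ 6² = 36 ≡ 6 (mod 10)
15 = 8 + 4 + 2 + 1, so 2^15 = 2^8 × 2^4 × 2^2 × 2^1 ≡ 6 × 6 × 4 × 2 (mod 10)
Multiplying step by step:
  6 × 6 = 36 ≡ 6 (mod 10)
  6 × 4 = 24 ≡ 4 (mod 10)
  4 × 2 = 8 ≡ 8 (mod 10)
Result: 2^15 ≡ 8 (mod 10)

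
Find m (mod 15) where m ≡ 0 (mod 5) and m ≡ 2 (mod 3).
M = 5 × 3 = 15. M₁ = 3, y₁ ≡ 2 (mod 5). M₂ = 5, y₂ ≡ 2 (mod 3). m = 0×3×2 + 2×5×2 ≡ 5 (mod 15)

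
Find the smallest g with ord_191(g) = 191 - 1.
p - 1 = 190 has prime divisors 2, 5, 19. h is a primitive root mod 191 iff h^(190/q) ≢ 1 (mod 191) for each such q.
h = 2: 2^95 ≡ 1, 2^38 ≡ 49, 2^10 ≡ 69 (mod 191); 2^95 ≡ 1, so not a primitive root.
h = 3: 3^95 ≡ 1, 3^38 ≡ 39, 3^10 ≡ 30 (mod 191); 3^95 ≡ 1, so not a primitive root.
h = 4: 4^95 ≡ 1, 4^38 ≡ 109, 4^10 ≡ 177 (mod 191); 4^95 ≡ 1, so not a primitive root.
h = 5: 5^95 ≡ 1, 5^38 ≡ 1, 5^10 ≡ 177 (mod 191); 5^95 ≡ 1, so not a primitive root.
h = 6: 6^95 ≡ 1, 6^38 ≡ 1, 6^10 ≡ 160 (mod 191); 6^95 ≡ 1, so not a primitive root.
h = 7: 7^95 ≡ 190, 7^38 ≡ 39, 7^10 ≡ 1 (mod 191); 7^10 ≡ 1, so not a primitive root.
h = 8: 8^95 ≡ 1, 8^38 ≡ 184, 8^10 ≡ 180 (mod 191); 8^95 ≡ 1, so not a primitive root.
h = 9: 9^95 ≡ 1, 9^38 ≡ 184, 9^10 ≡ 136 (mod 191); 9^95 ≡ 1, so not a primitive root.
h = 10: 10^95 ≡ 1, 10^38 ≡ 49, 10^10 ≡ 180 (mod 191); 10^95 ≡ 1, so not a primitive root.
h = 11: 11^95 ≡ 190, 11^38 ≡ 1, 11^10 ≡ 107 (mod 191); 11^38 ≡ 1, so not a primitive root.
h = 12: 12^95 ≡ 1, 12^38 ≡ 49, 12^10 ≡ 153 (mod 191); 12^95 ≡ 1, so not a primitive root.
h = 13: 13^95 ≡ 1, 13^38 ≡ 184, 13^10 ≡ 121 (mod 191); 13^95 ≡ 1, so not a primitive root.
h = 14: 14^95 ≡ 190, 14^38 ≡ 1, 14^10 ≡ 69 (mod 191); 14^38 ≡ 1, so not a primitive root.
h = 15: 15^95 ≡ 1, 15^38 ≡ 39, 15^10 ≡ 153 (mod 191); 15^95 ≡ 1, so not a primitive root.
h = 16: 16^95 ≡ 1, 16^38 ≡ 39, 16^10 ≡ 5 (mod 191); 16^95 ≡ 1, so not a primitive root.
h = 17: 17^95 ≡ 1, 17^38 ≡ 109, 17^10 ≡ 32 (mod 191); 17^95 ≡ 1, so not a primitive root.
h = 18: 18^95 ≡ 1, 18^38 ≡ 39, 18^10 ≡ 25 (mod 191); 18^95 ≡ 1, so not a primitive root.
h = 19: 19^95 ≡ 190, 19^38 ≡ 39, 19^10 ≡ 52 (mod 191); none is 1, so 19 has order 190 and is a primitive root.
The smallest primitive root mod 191 is g = 19.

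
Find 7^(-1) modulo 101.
29

Using Extended Euclidean Algorithm:
gcd(7, 101) = 1
Bezout coefficients: 7 × 29 + 101 × -2 = 1
So 7 × 29 ≡ 1 (mod 101)
The inverse is 29 mod 101 = 29
Verification: 7 × 29 = 203 = 2 × 101 + 1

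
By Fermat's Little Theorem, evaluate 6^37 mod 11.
By Fermat: 6^{10} ≡ 1 (mod 11). 37 = 3×10 + 7. So 6^{37} ≡ 6^{7} ≡ 8 (mod 11)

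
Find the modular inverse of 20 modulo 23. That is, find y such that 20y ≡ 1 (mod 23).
15

Using Extended Euclidean Algorithm:
gcd(20, 23) = 1
Bezout coefficients: 20 × -8 + 23 × 7 = 1
So 20 × -8 ≡ 1 (mod 23)
The inverse is -8 mod 23 = 15
Verification: 20 × 15 = 300 = 13 × 23 + 1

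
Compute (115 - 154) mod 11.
5

(115 - 154) = -39
-39 mod 11 = 5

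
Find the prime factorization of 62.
2 × 31

Divide by primes starting from smallest:
62 ÷ 2 = 31
31 ÷ 31 = 1

62 = 2 × 31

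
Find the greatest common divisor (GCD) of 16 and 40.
8

Using the Euclidean algorithm:
16 = 0 × 40 + 16
40 = 2 × 16 + 8
16 = 2 × 8 + 0

GCD(16, 40) = 8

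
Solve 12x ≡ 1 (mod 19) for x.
8

Using Extended Euclidean Algorithm:
gcd(12, 19) = 1
Bezout coefficients: 12 × 8 + 19 × -5 = 1
So 12 × 8 ≡ 1 (mod 19)
The inverse is 8 mod 19 = 8
Verification: 12 × 8 = 96 = 5 × 19 + 1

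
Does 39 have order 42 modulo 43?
p - 1 = 42 has prime divisors 2, 3, 7. Check 39^(42/q) mod 43 for each: 39^(42/2) = 39^21 ≡ 42, 39^(42/3) = 39^14 ≡ 1, 39^(42/7) = 39^6 ≡ 11 (mod 43). Since 39^14 ≡ 1 (mod 43), the order of 39 divides 14 (in fact the order is 14) ≠ 42, so it is not a primitive root.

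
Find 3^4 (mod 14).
4 = 4 (binary 100). Repeated squaring mod 14: 3^1 ≡ 3; 3^2 ≡ 3² = 9 ≡ 9; 3^4 ≡ 9² = 81 ≡ 11. So 3^4 ≡ 11 (mod 14).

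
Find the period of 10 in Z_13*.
Powers of 10 mod 13: 10^1≡10, 10^2≡9, 10^3≡12, 10^4≡3, 10^5≡4, 10^6≡1. Order = 6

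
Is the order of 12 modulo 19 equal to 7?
No, the actual order is 6, not 7.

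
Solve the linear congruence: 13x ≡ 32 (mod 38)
20

Since gcd(13, 38) = 1 divides 32, a solution exists.
Multiply both sides by the inverse of 13 mod 38:
  13^(-1) mod 38 = 3
  x ≡ 3 × 32 ≡ 96 ≡ 20 (mod 38)
Verification: 13 × 20 = 260 = 6 × 38 + 32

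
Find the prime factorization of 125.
5^3

Divide by primes starting from smallest:
125 ÷ 5 = 25
25 ÷ 5 = 5
5 ÷ 5 = 1

125 = 5^3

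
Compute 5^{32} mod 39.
1

Using successive squaring:
Binary expansion of 32: 100000
Powers of 5 mod 39 (each is the square of the previous):
  5^1 ≡ 5 (mod 39)
  5^2 ≡ 5² = 25 ≡ 25 (mod 39)
  5^4 ≡ 25² = 625 ≡ 1 (mod 39)
  5^8 ≡ 1² = 1 ≡ 1 (mod 39)
  5^16 ≡ 1² = 1 ≡ 1 (mod 39)
  5^32 ≡ 1² = 1 ≡ 1 (mod 39)
32 is a power of 2, so 5^32 is the last square: ≡ 1 (mod 39)
Result: 5^32 ≡ 1 (mod 39)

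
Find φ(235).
184

Prime factorization: 235 = 5 × 47
Using the formula φ(n) = n × Π(1 - 1/p) for each prime factor p:
φ(235) = 235 × (1 - 1/5) × (1 - 1/47)
φ(235) = 184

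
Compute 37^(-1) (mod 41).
37^(-1) ≡ 10 (mod 41). Verification: 37 × 10 = 370 ≡ 1 (mod 41)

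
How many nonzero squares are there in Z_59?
For prime 59, there are (p-1)/2 = (59-1)/2 = 29 quadratic residues (excluding 0).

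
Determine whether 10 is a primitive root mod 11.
p - 1 = 10 has prime divisors 2, 5. Check 10^(10/q) mod 11 for each: 10^(10/2) = 10^5 ≡ 10, 10^(10/5) = 10^2 ≡ 1 (mod 11). Since 10^2 ≡ 1 (mod 11), the order of 10 divides 2 (in fact the order is 2) ≠ 10, so it is not a primitive root.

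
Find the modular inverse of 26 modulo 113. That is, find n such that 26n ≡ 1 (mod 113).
100

Using Extended Euclidean Algorithm:
gcd(26, 113) = 1
Bezout coefficients: 26 × -13 + 113 × 3 = 1
So 26 × -13 ≡ 1 (mod 113)
The inverse is -13 mod 113 = 100
Verification: 26 × 100 = 2600 = 23 × 113 + 1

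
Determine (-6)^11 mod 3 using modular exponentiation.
Using repeated squaring. (-6) ≡ 0 (mod 3). 11 = 8 + 2 + 1 (binary 1011). Repeated squaring mod 3: 0^1 ≡ 0; 0^2 ≡ 0² = 0 ≡ 0; 0^4 ≡ 0² = 0 ≡ 0; 0^8 ≡ 0² = 0 ≡ 0. Multiply: (-6)^11 ≡ 0^8 × 0^2 × 0^1 ≡ 0 × 0 × 0 (mod 3): 0 × 0 = 0 ≡ 0; 0 × 0 = 0 ≡ 0. So (-6)^11 ≡ 0 (mod 3).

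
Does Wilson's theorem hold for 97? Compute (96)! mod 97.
(96)! mod 97 = 96. Since this equals -1 (mod 97), Wilson confirms 97 is prime.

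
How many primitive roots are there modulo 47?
Number of primitive roots mod 47 = φ(46) = 22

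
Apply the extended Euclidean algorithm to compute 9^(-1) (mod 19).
Extended GCD: 9(-2) + 19(1) = 1. So 9^(-1) ≡ 17 ≡ 17 (mod 19). Verify: 9 × 17 = 153 ≡ 1 (mod 19)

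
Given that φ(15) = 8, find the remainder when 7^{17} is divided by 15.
By Euler: 7^{8} ≡ 1 (mod 15) since gcd(7, 15) = 1. 17 = 2×8 + 1. So 7^{17} ≡ 7^{1} ≡ 7 (mod 15)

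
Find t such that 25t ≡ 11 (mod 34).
29

Since gcd(25, 34) = 1 divides 11, a solution exists.
Multiply both sides by the inverse of 25 mod 34:
  25^(-1) mod 34 = 15
  x ≡ 15 × 11 ≡ 165 ≡ 29 (mod 34)
Verification: 25 × 29 = 725 = 21 × 34 + 11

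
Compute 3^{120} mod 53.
15

Using successive squaring:
Binary expansion of 120: 1111000
Powers of 3 mod 53 (each is the square of the previous):
  3^1 ≡ 3 (mod 53)
  3^2 ≡ 3² = 9 ≡ 9 (mod 53)
  3^4 ≡ 9² = 81 ≡ 28 (mod 53)
  3^8 ≡ 28² = 784 ≡ 42 (mod 53)
  3^16 ≡ 42² = 1764 ≡ 15 (mod 53)
  3^32 ≡ 15² = 225 ≡ 13 (mod 53)
  3^64 ≡ 13² = 169 ≡ 10 (mod 53)
120 = 64 + 32 + 16 + 8, so 3^120 = 3^64 × 3^32 × 3^16 × 3^8 ≡ 10 × 13 × 15 × 42 (mod 53)
Multiplying step by step:
  10 × 13 = 130 ≡ 24 (mod 53)
  24 × 15 = 360 ≡ 42 (mod 53)
  42 × 42 = 1764 ≡ 15 (mod 53)
Result: 3^120 ≡ 15 (mod 53)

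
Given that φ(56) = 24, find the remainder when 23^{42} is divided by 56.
By Euler: 23^{24} ≡ 1 (mod 56) since gcd(23, 56) = 1. 42 = 1×24 + 18. So 23^{42} ≡ 23^{18} ≡ 1 (mod 56)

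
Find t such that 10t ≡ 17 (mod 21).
8

Since gcd(10, 21) = 1 divides 17, a solution exists.
Multiply both sides by the inverse of 10 mod 21:
  10^(-1) mod 21 = 19
  x ≡ 19 × 17 ≡ 323 ≡ 8 (mod 21)
Verification: 10 × 8 = 80 = 3 × 21 + 17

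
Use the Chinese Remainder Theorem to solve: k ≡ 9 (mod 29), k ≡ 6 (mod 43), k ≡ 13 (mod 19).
13465

Using the Chinese Remainder Theorem:
M = product of moduli = 23693
For equation 1: M_1 = 817, 817 ≡ 5 (mod 29), inverse of 817 mod 29 is 6 (check: 5 × 6 = 30 ≡ 1 (mod 29))
For equation 2: M_2 = 551, 551 ≡ 35 (mod 43), inverse of 551 mod 43 is 16 (check: 35 × 16 = 560 ≡ 1 (mod 43))
For equation 3: M_3 = 1247, 1247 ≡ 12 (mod 19), inverse of 1247 mod 19 is 8 (check: 12 × 8 = 96 ≡ 1 (mod 19))
Combine: k ≡ Σ r_i×M_i×(M_i⁻¹ mod m_i) = 9×817×6 + 6×551×16 + 13×1247×8 = 44118 + 52896 + 129688 = 226702
226702 mod 23693 = 13465
k ≡ 13465 (mod 23693)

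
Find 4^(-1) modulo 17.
13

Using Extended Euclidean Algorithm:
gcd(4, 17) = 1
Bezout coefficients: 4 × -4 + 17 × 1 = 1
So 4 × -4 ≡ 1 (mod 17)
The inverse is -4 mod 17 = 13
Verification: 4 × 13 = 52 = 3 × 17 + 1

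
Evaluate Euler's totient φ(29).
28

Prime factorization: 29 = 29
Using the formula φ(n) = n × Π(1 - 1/p) for each prime factor p:
φ(29) = 29 × (1 - 1/29)
φ(29) = 28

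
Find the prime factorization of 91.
7 × 13

Divide by primes starting from smallest:
91 ÷ 7 = 13
13 ÷ 13 = 1

91 = 7 × 13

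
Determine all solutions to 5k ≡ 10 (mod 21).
2

Since gcd(5, 21) = 1 divides 10, a solution exists.
Multiply both sides by the inverse of 5 mod 21:
  5^(-1) mod 21 = 17
  x ≡ 17 × 10 ≡ 170 ≡ 2 (mod 21)
Verification: 5 × 2 = 10 = 0 × 21 + 10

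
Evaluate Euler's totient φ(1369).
1332

Prime factorization: 1369 = 37^2
Using the formula φ(n) = n × Π(1 - 1/p) for each prime factor p:
φ(1369) = 1369 × (1 - 1/37)
φ(1369) = 1332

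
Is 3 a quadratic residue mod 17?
By Euler's criterion: 3^{8} ≡ 16 (mod 17). Since this equals -1 (≡ 16), 3 is not a QR.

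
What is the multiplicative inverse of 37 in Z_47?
14

Using Extended Euclidean Algorithm:
gcd(37, 47) = 1
Bezout coefficients: 37 × 14 + 47 × -11 = 1
So 37 × 14 ≡ 1 (mod 47)
The inverse is 14 mod 47 = 14
Verification: 37 × 14 = 518 = 11 × 47 + 1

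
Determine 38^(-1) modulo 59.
38^(-1) ≡ 14 (mod 59). Verification: 38 × 14 = 532 ≡ 1 (mod 59)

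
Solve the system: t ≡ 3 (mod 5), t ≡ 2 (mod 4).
M = 5 × 4 = 20. M₁ = 4, y₁ ≡ 4 (mod 5). M₂ = 5, y₂ ≡ 1 (mod 4). t = 3×4×4 + 2×5×1 ≡ 18 (mod 20)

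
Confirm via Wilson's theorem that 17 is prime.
(16)! mod 17 = 16. Since this equals -1 (mod 17), Wilson confirms 17 is prime.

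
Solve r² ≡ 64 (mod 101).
The square roots of 64 mod 101 are 8 and 93. Verify: 8² = 64 ≡ 64 (mod 101)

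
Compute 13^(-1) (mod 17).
13^(-1) ≡ 4 (mod 17). Verification: 13 × 4 = 52 ≡ 1 (mod 17)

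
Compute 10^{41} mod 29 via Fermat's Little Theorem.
26

By Fermat's Little Theorem, a^(p-1) ≡ 1 (mod p) for prime p and gcd(a, p) = 1
Here p = 29, so 10^28 ≡ 1 (mod 29)
We can reduce the exponent: 41 mod 28 = 13
So 10^41 ≡ 10^13 (mod 29)
Computing: 10^13 mod 29 = 26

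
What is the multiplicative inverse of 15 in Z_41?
11

Using Extended Euclidean Algorithm:
gcd(15, 41) = 1
Bezout coefficients: 15 × 11 + 41 × -4 = 1
So 15 × 11 ≡ 1 (mod 41)
The inverse is 11 mod 41 = 11
Verification: 15 × 11 = 165 = 4 × 41 + 1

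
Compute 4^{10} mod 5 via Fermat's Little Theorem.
1

By Fermat's Little Theorem, a^(p-1) ≡ 1 (mod p) for prime p and gcd(a, p) = 1
Here p = 5, so 4^4 ≡ 1 (mod 5)
We can reduce the exponent: 10 mod 4 = 2
So 4^10 ≡ 4^2 (mod 5)
Computing: 4^2 mod 5 = 1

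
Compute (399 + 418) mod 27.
7

(399 + 418) = 817
817 mod 27 = 7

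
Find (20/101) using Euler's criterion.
(20/101) = 20^{50} mod 101 = 1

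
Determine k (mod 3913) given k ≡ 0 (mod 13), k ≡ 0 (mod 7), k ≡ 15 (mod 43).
273

Using the Chinese Remainder Theorem:
M = product of moduli = 3913
For equation 1: M_1 = 301, 301 ≡ 2 (mod 13), inverse of 301 mod 13 is 7 (check: 2 × 7 = 14 ≡ 1 (mod 13))
For equation 2: M_2 = 559, 559 ≡ 6 (mod 7), inverse of 559 mod 7 is 6 (check: 6 × 6 = 36 ≡ 1 (mod 7))
For equation 3: M_3 = 91, 91 ≡ 5 (mod 43), inverse of 91 mod 43 is 26 (check: 5 × 26 = 130 ≡ 1 (mod 43))
Combine: k ≡ Σ r_i×M_i×(M_i⁻¹ mod m_i) = 0×301×7 + 0×559×6 + 15×91×26 = 0 + 0 + 35490 = 35490
35490 mod 3913 = 273
k ≡ 273 (mod 3913)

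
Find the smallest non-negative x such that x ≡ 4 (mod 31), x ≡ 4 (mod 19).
4

Using the Chinese Remainder Theorem:
M = product of moduli = 589
For equation 1: M_1 = 19, 19 ≡ 19 (mod 31), inverse of 19 mod 31 is 18 (check: 19 × 18 = 342 ≡ 1 (mod 31))
For equation 2: M_2 = 31, 31 ≡ 12 (mod 19), inverse of 31 mod 19 is 8 (check: 12 × 8 = 96 ≡ 1 (mod 19))
Combine: x ≡ Σ r_i×M_i×(M_i⁻¹ mod m_i) = 4×19×18 + 4×31×8 = 1368 + 992 = 2360
2360 mod 589 = 4
x ≡ 4 (mod 589)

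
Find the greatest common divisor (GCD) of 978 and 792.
6

Using the Euclidean algorithm:
978 = 1 × 792 + 186
792 = 4 × 186 + 48
186 = 3 × 48 + 42
48 = 1 × 42 + 6
42 = 7 × 6 + 0

GCD(978, 792) = 6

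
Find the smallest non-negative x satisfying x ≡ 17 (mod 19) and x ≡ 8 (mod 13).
M = 19 × 13 = 247. M₁ = 13, y₁ ≡ 3 (mod 19). M₂ = 19, y₂ ≡ 11 (mod 13). x = 17×13×3 + 8×19×11 ≡ 112 (mod 247)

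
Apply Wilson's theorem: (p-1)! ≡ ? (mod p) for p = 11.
By Wilson's theorem, (10)! ≡ -1 ≡ 10 (mod 11)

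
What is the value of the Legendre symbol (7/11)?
(7/11) = 7^{5} mod 11 = -1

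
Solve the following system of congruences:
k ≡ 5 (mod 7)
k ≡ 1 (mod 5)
26

Using the Chinese Remainder Theorem:
M = product of moduli = 35
For equation 1: M_1 = 5, 5 ≡ 5 (mod 7), inverse of 5 mod 7 is 3 (check: 5 × 3 = 15 ≡ 1 (mod 7))
For equation 2: M_2 = 7, 7 ≡ 2 (mod 5), inverse of 7 mod 5 is 3 (check: 2 × 3 = 6 ≡ 1 (mod 5))
Combine: k ≡ Σ r_i×M_i×(M_i⁻¹ mod m_i) = 5×5×3 + 1×7×3 = 75 + 21 = 96
96 mod 35 = 26
k ≡ 26 (mod 35)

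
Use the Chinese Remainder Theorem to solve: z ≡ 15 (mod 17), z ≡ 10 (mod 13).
M = 17 × 13 = 221. M₁ = 13, y₁ ≡ 4 (mod 17). M₂ = 17, y₂ ≡ 10 (mod 13). z = 15×13×4 + 10×17×10 ≡ 49 (mod 221)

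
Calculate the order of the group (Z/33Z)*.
20

Prime factorization: 33 = 3 × 11
Using the formula φ(n) = n × Π(1 - 1/p) for each prime factor p:
φ(33) = 33 × (1 - 1/3) × (1 - 1/11)
φ(33) = 20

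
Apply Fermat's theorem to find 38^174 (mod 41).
By Fermat: 38^{40} ≡ 1 (mod 41). 174 = 4×40 + 14. So 38^{174} ≡ 38^{14} ≡ 32 (mod 41)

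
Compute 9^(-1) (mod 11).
9^(-1) ≡ 5 (mod 11). Verification: 9 × 5 = 45 ≡ 1 (mod 11)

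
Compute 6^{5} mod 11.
10

Using successive squaring:
Binary expansion of 5: 101
Powers of 6 mod 11 (each is the square of the previous):
  6^1 ≡ 6 (mod 11)
  6^2 ≡ 6² = 36 ≡ 3 (mod 11)
  6^4 ≡ 3² = 9 ≡ 9 (mod 11)
5 = 4 + 1, so 6^5 = 6^4 × 6^1 ≡ 9 × 6 (mod 11)
Multiplying step by step:
  9 × 6 = 54 ≡ 10 (mod 11)
Result: 6^5 ≡ 10 (mod 11)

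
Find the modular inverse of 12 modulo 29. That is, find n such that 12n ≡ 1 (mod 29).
17

Using Extended Euclidean Algorithm:
gcd(12, 29) = 1
Bezout coefficients: 12 × -12 + 29 × 5 = 1
So 12 × -12 ≡ 1 (mod 29)
The inverse is -12 mod 29 = 17
Verification: 12 × 17 = 204 = 7 × 29 + 1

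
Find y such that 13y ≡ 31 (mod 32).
27

Since gcd(13, 32) = 1 divides 31, a solution exists.
Multiply both sides by the inverse of 13 mod 32:
  13^(-1) mod 32 = 5
  x ≡ 5 × 31 ≡ 155 ≡ 27 (mod 32)
Verification: 13 × 27 = 351 = 10 × 32 + 31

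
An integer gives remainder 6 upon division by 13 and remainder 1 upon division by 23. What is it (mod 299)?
M = 13 × 23 = 299. M₁ = 23, y₁ ≡ 4 (mod 13). M₂ = 13, y₂ ≡ 16 (mod 23). z = 6×23×4 + 1×13×16 ≡ 162 (mod 299). The smallest positive such number is 162.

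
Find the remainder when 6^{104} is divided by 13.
By Fermat: 6^{12} ≡ 1 (mod 13). 104 = 8×12 + 8. So 6^{104} ≡ 6^{8} ≡ 3 (mod 13)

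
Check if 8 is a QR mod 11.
By Euler's criterion: 8^{5} ≡ 10 (mod 11). Since this equals -1 (≡ 10), 8 is not a QR.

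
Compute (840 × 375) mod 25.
0

(840 × 375) = 315000
315000 mod 25 = 0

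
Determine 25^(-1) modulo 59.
25^(-1) ≡ 26 (mod 59). Verification: 25 × 26 = 650 ≡ 1 (mod 59)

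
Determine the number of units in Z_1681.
1640

Prime factorization: 1681 = 41^2
Using the formula φ(n) = n × Π(1 - 1/p) for each prime factor p:
φ(1681) = 1681 × (1 - 1/41)
φ(1681) = 1640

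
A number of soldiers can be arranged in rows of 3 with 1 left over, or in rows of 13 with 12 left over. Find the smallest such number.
M = 3 × 13 = 39. M₁ = 13, y₁ ≡ 1 (mod 3). M₂ = 3, y₂ ≡ 9 (mod 13). t = 1×13×1 + 12×3×9 ≡ 25 (mod 39). The smallest positive such number is 25.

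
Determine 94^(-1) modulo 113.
94^(-1) ≡ 107 (mod 113). Verification: 94 × 107 = 10058 ≡ 1 (mod 113)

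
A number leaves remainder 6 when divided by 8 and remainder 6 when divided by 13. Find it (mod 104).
M = 8 × 13 = 104. M₁ = 13, y₁ ≡ 5 (mod 8). M₂ = 8, y₂ ≡ 5 (mod 13). n = 6×13×5 + 6×8×5 ≡ 6 (mod 104)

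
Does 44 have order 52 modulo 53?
p - 1 = 52 has prime divisors 2, 13. Check 44^(52/q) mod 53 for each: 44^(52/2) = 44^26 ≡ 1, 44^(52/13) = 44^4 ≡ 42 (mod 53). Since 44^26 ≡ 1 (mod 53), the order of 44 divides 26 (in fact the order is 13) ≠ 52, so it is not a primitive root.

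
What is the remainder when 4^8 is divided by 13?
8 = 8 (binary 1000). Repeated squaring mod 13: 4^1 ≡ 4; 4^2 ≡ 4² = 16 ≡ 3; 4^4 ≡ 3² = 9 ≡ 9; 4^8 ≡ 9² = 81 ≡ 3. So 4^8 ≡ 3 (mod 13).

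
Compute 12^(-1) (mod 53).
31

Using Extended Euclidean Algorithm:
gcd(12, 53) = 1
Bezout coefficients: 12 × -22 + 53 × 5 = 1
So 12 × -22 ≡ 1 (mod 53)
The inverse is -22 mod 53 = 31
Verification: 12 × 31 = 372 = 7 × 53 + 1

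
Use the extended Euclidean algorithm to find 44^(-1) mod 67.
Extended GCD: 44(32) + 67(-21) = 1. So 44^(-1) ≡ 32 ≡ 32 (mod 67). Verify: 44 × 32 = 1408 ≡ 1 (mod 67)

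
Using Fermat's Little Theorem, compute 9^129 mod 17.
By Fermat: 9^{16} ≡ 1 (mod 17). 129 = 8×16 + 1. So 9^{129} ≡ 9^{1} ≡ 9 (mod 17)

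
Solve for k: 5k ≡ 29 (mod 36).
13

Since gcd(5, 36) = 1 divides 29, a solution exists.
Multiply both sides by the inverse of 5 mod 36:
  5^(-1) mod 36 = 29
  x ≡ 29 × 29 ≡ 841 ≡ 13 (mod 36)
Verification: 5 × 13 = 65 = 1 × 36 + 29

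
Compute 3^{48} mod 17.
1

Using successive squaring:
Binary expansion of 48: 110000
Powers of 3 mod 17 (each is the square of the previous):
  3^1 ≡ 3 (mod 17)
  3^2 ≡ 3² = 9 ≡ 9 (mod 17)
  3^4 ≡ 9² = 81 ≡ 13 (mod 17)
  3^8 ≡ 13² = 169 ≡ 16 (mod 17)
  3^16 ≡ 16² = 256 ≡ 1 (mod 17)
  3^32 ≡ 1² = 1 ≡ 1 (mod 17)
48 = 32 + 16, so 3^48 = 3^32 × 3^16 ≡ 1 × 1 (mod 17)
Multiplying step by step:
  1 × 1 = 1 ≡ 1 (mod 17)
Result: 3^48 ≡ 1 (mod 17)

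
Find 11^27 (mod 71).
Using repeated squaring. 27 = 16 + 8 + 2 + 1 (binary 11011). Repeated squaring mod 71: 11^1 ≡ 11; 11^2 ≡ 11² = 121 ≡ 50; 11^4 ≡ 50² = 2500 ≡ 15; 11^8 ≡ 15² = 225 ≡ 12; 11^16 ≡ 12² = 144 ≡ 2. Multiply: 11^27 = 11^16 × 11^8 × 11^2 × 11^1 ≡ 2 × 12 × 50 × 11 (mod 71): 2 × 12 = 24 ≡ 24; 24 × 50 = 1200 ≡ 64; 64 × 11 = 704 ≡ 65. So 11^27 ≡ 65 (mod 71).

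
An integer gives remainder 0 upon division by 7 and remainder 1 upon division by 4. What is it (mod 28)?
M = 7 × 4 = 28. M₁ = 4, y₁ ≡ 2 (mod 7). M₂ = 7, y₂ ≡ 3 (mod 4). t = 0×4×2 + 1×7×3 ≡ 21 (mod 28). The smallest positive such number is 21.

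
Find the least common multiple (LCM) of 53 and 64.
3392

First find GCD(53, 64) using the Euclidean algorithm:
53 = 0 × 64 + 53
64 = 1 × 53 + 11
53 = 4 × 11 + 9
11 = 1 × 9 + 2
9 = 4 × 2 + 1
2 = 2 × 1 + 0
GCD(53, 64) = 1

LCM formula: LCM(a, b) = (a × b) / GCD(a, b)
LCM(53, 64) = (53 × 64) / 1
LCM(53, 64) = 3392 / 1
LCM(53, 64) = 3392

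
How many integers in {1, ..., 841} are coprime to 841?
812

Prime factorization: 841 = 29^2
Using the formula φ(n) = n × Π(1 - 1/p) for each prime factor p:
φ(841) = 841 × (1 - 1/29)
φ(841) = 812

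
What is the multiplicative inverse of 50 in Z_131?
50^(-1) ≡ 76 (mod 131). Verification: 50 × 76 = 3800 ≡ 1 (mod 131)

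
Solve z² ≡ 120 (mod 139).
The square roots of 120 mod 139 are 113 and 26. Verify: 113² = 12769 ≡ 120 (mod 139)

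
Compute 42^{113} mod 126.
0

Using successive squaring:
Binary expansion of 113: 1110001
Powers of 42 mod 126 (each is the square of the previous):
  42^1 ≡ 42 (mod 126)
  42^2 ≡ 42² = 1764 ≡ 0 (mod 126)
  42^4 ≡ 0² = 0 ≡ 0 (mod 126)
  42^8 ≡ 0² = 0 ≡ 0 (mod 126)
  42^16 ≡ 0² = 0 ≡ 0 (mod 126)
  42^32 ≡ 0² = 0 ≡ 0 (mod 126)
  42^64 ≡ 0² = 0 ≡ 0 (mod 126)
113 = 64 + 32 + 16 + 1, so 42^113 = 42^64 × 42^32 × 42^16 × 42^1 ≡ 0 × 0 × 0 × 42 (mod 126)
Multiplying step by step:
  0 × 0 = 0 ≡ 0 (mod 126)
  0 × 0 = 0 ≡ 0 (mod 126)
  0 × 42 = 0 ≡ 0 (mod 126)
Result: 42^113 ≡ 0 (mod 126)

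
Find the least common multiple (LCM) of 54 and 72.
216

First find GCD(54, 72) using the Euclidean algorithm:
54 = 0 × 72 + 54
72 = 1 × 54 + 18
54 = 3 × 18 + 0
GCD(54, 72) = 18

LCM formula: LCM(a, b) = (a × b) / GCD(a, b)
LCM(54, 72) = (54 × 72) / 18
LCM(54, 72) = 3888 / 18
LCM(54, 72) = 216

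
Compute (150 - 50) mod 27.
19

(150 - 50) = 100
100 mod 27 = 19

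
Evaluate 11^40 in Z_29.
Using Fermat: 11^{28} ≡ 1 (mod 29). 40 ≡ 12 (mod 28). So 11^{40} ≡ 11^{12} ≡ 23 (mod 29)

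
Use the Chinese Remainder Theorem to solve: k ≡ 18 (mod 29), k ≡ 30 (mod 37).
511

Using the Chinese Remainder Theorem:
M = product of moduli = 1073
For equation 1: M_1 = 37, 37 ≡ 8 (mod 29), inverse of 37 mod 29 is 11 (check: 8 × 11 = 88 ≡ 1 (mod 29))
For equation 2: M_2 = 29, 29 ≡ 29 (mod 37), inverse of 29 mod 37 is 23 (check: 29 × 23 = 667 ≡ 1 (mod 37))
Combine: k ≡ Σ r_i×M_i×(M_i⁻¹ mod m_i) = 18×37×11 + 30×29×23 = 7326 + 20010 = 27336
27336 mod 1073 = 511
k ≡ 511 (mod 1073)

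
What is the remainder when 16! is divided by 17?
By Wilson's theorem, (16)! ≡ -1 ≡ 16 (mod 17)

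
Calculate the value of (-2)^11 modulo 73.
Using repeated squaring. (-2) ≡ 71 (mod 73). 11 = 8 + 2 + 1 (binary 1011). Repeated squaring mod 73: 71^1 ≡ 71; 71^2 ≡ 71² = 5041 ≡ 4; 71^4 ≡ 4² = 16 ≡ 16; 71^8 ≡ 16² = 256 ≡ 37. Multiply: (-2)^11 ≡ 71^8 × 71^2 × 71^1 ≡ 37 × 4 × 71 (mod 73): 37 × 4 = 148 ≡ 2; 2 × 71 = 142 ≡ 69. So (-2)^11 ≡ 69 (mod 73).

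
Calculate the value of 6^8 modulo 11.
8 = 8 (binary 1000). Repeated squaring mod 11: 6^1 ≡ 6; 6^2 ≡ 6² = 36 ≡ 3; 6^4 ≡ 3² = 9 ≡ 9; 6^8 ≡ 9² = 81 ≡ 4. So 6^8 ≡ 4 (mod 11).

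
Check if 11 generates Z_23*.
p - 1 = 22 has prime divisors 2, 11. Check 11^(22/q) mod 23 for each: 11^(22/2) = 11^11 ≡ 22, 11^(22/11) = 11^2 ≡ 6 (mod 23). None of these is 1, so 11 has order 22 = φ(23), so it is a primitive root mod 23.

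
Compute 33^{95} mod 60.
57

Using successive squaring:
Binary expansion of 95: 1011111
Powers of 33 mod 60 (each is the square of the previous):
  33^1 ≡ 33 (mod 60)
  33^2 ≡ 33² = 1089 ≡ 9 (mod 60)
  33^4 ≡ 9² = 81 ≡ 21 (mod 60)
  33^8 ≡ 21² = 441 ≡ 21 (mod 60)
  33^16 ≡ 21² = 441 ≡ 21 (mod 60)
  33^32 ≡ 21² = 441 ≡ 21 (mod 60)
  33^64 ≡ 21² = 441 ≡ 21 (mod 60)
95 = 64 + 16 + 8 + 4 + 2 + 1, so 33^95 = 33^64 × 33^16 × 33^8 × 33^4 × 33^2 × 33^1 ≡ 21 × 21 × 21 × 21 × 9 × 33 (mod 60)
Multiplying step by step:
  21 × 21 = 441 ≡ 21 (mod 60)
  21 × 21 = 441 ≡ 21 (mod 60)
  21 × 21 = 441 ≡ 21 (mod 60)
  21 × 9 = 189 ≡ 9 (mod 60)
  9 × 33 = 297 ≡ 57 (mod 60)
Result: 33^95 ≡ 57 (mod 60)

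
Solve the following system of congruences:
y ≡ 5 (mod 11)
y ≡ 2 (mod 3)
5

Using the Chinese Remainder Theorem:
M = product of moduli = 33
For equation 1: M_1 = 3, 3 ≡ 3 (mod 11), inverse of 3 mod 11 is 4 (check: 3 × 4 = 12 ≡ 1 (mod 11))
For equation 2: M_2 = 11, 11 ≡ 2 (mod 3), inverse of 11 mod 3 is 2 (check: 2 × 2 = 4 ≡ 1 (mod 3))
Combine: y ≡ Σ r_i×M_i×(M_i⁻¹ mod m_i) = 5×3×4 + 2×11×2 = 60 + 44 = 104
104 mod 33 = 5
y ≡ 5 (mod 33)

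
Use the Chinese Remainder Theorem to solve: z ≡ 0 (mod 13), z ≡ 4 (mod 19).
M = 13 × 19 = 247. M₁ = 19, y₁ ≡ 11 (mod 13). M₂ = 13, y₂ ≡ 3 (mod 19). z = 0×19×11 + 4×13×3 ≡ 156 (mod 247)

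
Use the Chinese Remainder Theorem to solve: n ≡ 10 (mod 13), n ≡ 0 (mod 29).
M = 13 × 29 = 377. M₁ = 29, y₁ ≡ 9 (mod 13). M₂ = 13, y₂ ≡ 9 (mod 29). n = 10×29×9 + 0×13×9 ≡ 348 (mod 377)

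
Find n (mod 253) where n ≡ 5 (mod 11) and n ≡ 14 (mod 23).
M = 11 × 23 = 253. M₁ = 23, y₁ ≡ 1 (mod 11). M₂ = 11, y₂ ≡ 21 (mod 23). n = 5×23×1 + 14×11×21 ≡ 60 (mod 253)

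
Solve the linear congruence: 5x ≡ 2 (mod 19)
8

Since gcd(5, 19) = 1 divides 2, a solution exists.
Multiply both sides by the inverse of 5 mod 19:
  5^(-1) mod 19 = 4
  x ≡ 4 × 2 ≡ 8 ≡ 8 (mod 19)
Verification: 5 × 8 = 40 = 2 × 19 + 2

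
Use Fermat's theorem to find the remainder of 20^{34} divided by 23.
3

By Fermat's Little Theorem, a^(p-1) ≡ 1 (mod p) for prime p and gcd(a, p) = 1
Here p = 23, so 20^22 ≡ 1 (mod 23)
We can reduce the exponent: 34 mod 22 = 12
So 20^34 ≡ 20^12 (mod 23)
Computing: 20^12 mod 23 = 3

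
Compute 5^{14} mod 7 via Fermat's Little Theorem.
4

By Fermat's Little Theorem, a^(p-1) ≡ 1 (mod p) for prime p and gcd(a, p) = 1
Here p = 7, so 5^6 ≡ 1 (mod 7)
We can reduce the exponent: 14 mod 6 = 2
So 5^14 ≡ 5^2 (mod 7)
Computing: 5^2 mod 7 = 4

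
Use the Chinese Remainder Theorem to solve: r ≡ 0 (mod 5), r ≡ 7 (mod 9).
M = 5 × 9 = 45. M₁ = 9, y₁ ≡ 4 (mod 5). M₂ = 5, y₂ ≡ 2 (mod 9). r = 0×9×4 + 7×5×2 ≡ 25 (mod 45)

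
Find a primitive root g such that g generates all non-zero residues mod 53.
p - 1 = 52 has prime divisors 2, 13. h is a primitive root mod 53 iff h^(52/q) ≢ 1 (mod 53) for each such q.
h = 2: 2^26 ≡ 52, 2^4 ≡ 16 (mod 53); none is 1, so 2 has order 52 and is a primitive root.
The smallest primitive root mod 53 is g = 2.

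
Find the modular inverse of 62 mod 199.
62^(-1) ≡ 61 (mod 199). Verification: 62 × 61 = 3782 ≡ 1 (mod 199)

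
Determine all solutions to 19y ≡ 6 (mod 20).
14

Since gcd(19, 20) = 1 divides 6, a solution exists.
Multiply both sides by the inverse of 19 mod 20:
  19^(-1) mod 20 = 19
  x ≡ 19 × 6 ≡ 114 ≡ 14 (mod 20)
Verification: 19 × 14 = 266 = 13 × 20 + 6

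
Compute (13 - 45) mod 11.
1

(13 - 45) = -32
-32 mod 11 = 1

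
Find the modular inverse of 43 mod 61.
43^(-1) ≡ 44 (mod 61). Verification: 43 × 44 = 1892 ≡ 1 (mod 61)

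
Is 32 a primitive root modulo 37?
Yes

To verify, check if 32^(36/q) ≢ 1 (mod 37) for each prime divisor q of 36
Divisors of 36 = 36: [1, 2, 3, 4, 6, 9, 12, 18, 36]
  32^(36/2) = 32^18 ≡ 36 (mod 37)
  32^(36/3) = 32^12 ≡ 10 (mod 37)
Conclusion: 32 is a primitive root modulo 37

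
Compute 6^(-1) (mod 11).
2

Using Extended Euclidean Algorithm:
gcd(6, 11) = 1
Bezout coefficients: 6 × 2 + 11 × -1 = 1
So 6 × 2 ≡ 1 (mod 11)
The inverse is 2 mod 11 = 2
Verification: 6 × 2 = 12 = 1 × 11 + 1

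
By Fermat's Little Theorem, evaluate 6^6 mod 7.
By Fermat's Little Theorem, 6^{6} ≡ 1 (mod 7) since 7 is prime and gcd(6, 7) = 1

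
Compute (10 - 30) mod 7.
1

(10 - 30) = -20
-20 mod 7 = 1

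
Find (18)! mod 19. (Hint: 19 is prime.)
By Wilson's theorem, (18)! ≡ -1 ≡ 18 (mod 19)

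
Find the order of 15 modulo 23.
Powers of 15 mod 23: 15^1≡15, 15^2≡18, 15^3≡17, 15^4≡2, 15^5≡7, 15^6≡13, 15^7≡11, 15^8≡4, 15^9≡14, 15^10≡3, 15^11≡22, 15^12≡8, 15^13≡5, 15^14≡6, 15^15≡21, 15^16≡16, 15^17≡10, 15^18≡12, 15^19≡19, 15^20≡9, 15^21≡20, 15^22≡1. Order = 22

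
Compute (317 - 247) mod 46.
24

(317 - 247) = 70
70 mod 46 = 24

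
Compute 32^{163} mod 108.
32

Using successive squaring:
Binary expansion of 163: 10100011
Powers of 32 mod 108 (each is the square of the previous):
  32^1 ≡ 32 (mod 108)
  32^2 ≡ 32² = 1024 ≡ 52 (mod 108)
  32^4 ≡ 52² = 2704 ≡ 4 (mod 108)
  32^8 ≡ 4² = 16 ≡ 16 (mod 108)
  32^16 ≡ 16² = 256 ≡ 40 (mod 108)
  32^32 ≡ 40² = 1600 ≡ 88 (mod 108)
  32^64 ≡ 88² = 7744 ≡ 76 (mod 108)
  32^128 ≡ 76² = 5776 ≡ 52 (mod 108)
163 = 128 + 32 + 2 + 1, so 32^163 = 32^128 × 32^32 × 32^2 × 32^1 ≡ 52 × 88 × 52 × 32 (mod 108)
Multiplying step by step:
  52 × 88 = 4576 ≡ 40 (mod 108)
  40 × 52 = 2080 ≡ 28 (mod 108)
  28 × 32 = 896 ≡ 32 (mod 108)
Result: 32^163 ≡ 32 (mod 108)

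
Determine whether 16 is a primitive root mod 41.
p - 1 = 40 has prime divisors 2, 5. Check 16^(40/q) mod 41 for each: 16^(40/2) = 16^20 ≡ 1, 16^(40/5) = 16^8 ≡ 37 (mod 41). Since 16^20 ≡ 1 (mod 41), the order of 16 divides 20 (in fact the order is 5) ≠ 40, so it is not a primitive root.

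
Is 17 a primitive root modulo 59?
No

To verify, check if 17^(58/q) ≢ 1 (mod 59) for each prime divisor q of 58
Divisors of 58 = 58: [1, 2, 29, 58]
  17^(58/2) = 17^29 ≡ 1 (mod 59)
  17^(58/29) = 17^2 ≡ 53 (mod 59)
Conclusion: 17 is not a primitive root modulo 59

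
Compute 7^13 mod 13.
Using Fermat: 7^{12} ≡ 1 (mod 13). 13 ≡ 1 (mod 12). So 7^{13} ≡ 7^{1} ≡ 7 (mod 13)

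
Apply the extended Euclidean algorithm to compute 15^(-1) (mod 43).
Extended GCD: 15(-20) + 43(7) = 1. So 15^(-1) ≡ 23 ≡ 23 (mod 43). Verify: 15 × 23 = 345 ≡ 1 (mod 43)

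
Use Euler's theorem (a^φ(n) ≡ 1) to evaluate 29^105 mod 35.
By Euler: 29^{24} ≡ 1 (mod 35) since gcd(29, 35) = 1. 105 = 4×24 + 9. So 29^{105} ≡ 29^{9} ≡ 29 (mod 35)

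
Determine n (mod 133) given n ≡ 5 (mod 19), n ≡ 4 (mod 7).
81

Using the Chinese Remainder Theorem:
M = product of moduli = 133
For equation 1: M_1 = 7, 7 ≡ 7 (mod 19), inverse of 7 mod 19 is 11 (check: 7 × 11 = 77 ≡ 1 (mod 19))
For equation 2: M_2 = 19, 19 ≡ 5 (mod 7), inverse of 19 mod 7 is 3 (check: 5 × 3 = 15 ≡ 1 (mod 7))
Combine: n ≡ Σ r_i×M_i×(M_i⁻¹ mod m_i) = 5×7×11 + 4×19×3 = 385 + 228 = 613
613 mod 133 = 81
n ≡ 81 (mod 133)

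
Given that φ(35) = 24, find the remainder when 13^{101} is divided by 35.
By Euler: 13^{24} ≡ 1 (mod 35) since gcd(13, 35) = 1. 101 = 4×24 + 5. So 13^{101} ≡ 13^{5} ≡ 13 (mod 35)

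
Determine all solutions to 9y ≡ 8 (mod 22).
18

Since gcd(9, 22) = 1 divides 8, a solution exists.
Multiply both sides by the inverse of 9 mod 22:
  9^(-1) mod 22 = 5
  x ≡ 5 × 8 ≡ 40 ≡ 18 (mod 22)
Verification: 9 × 18 = 162 = 7 × 22 + 8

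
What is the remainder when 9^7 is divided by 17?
7 = 4 + 2 + 1 (binary 111). Repeated squaring mod 17: 9^1 ≡ 9; 9^2 ≡ 9² = 81 ≡ 13; 9^4 ≡ 13² = 169 ≡ 16. Multiply: 9^7 = 9^4 × 9^2 × 9^1 ≡ 16 × 13 × 9 (mod 17): 16 × 13 = 208 ≡ 4; 4 × 9 = 36 ≡ 2. So 9^7 ≡ 2 (mod 17).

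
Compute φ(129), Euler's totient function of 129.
84

Prime factorization: 129 = 3 × 43
Using the formula φ(n) = n × Π(1 - 1/p) for each prime factor p:
φ(129) = 129 × (1 - 1/3) × (1 - 1/43)
φ(129) = 84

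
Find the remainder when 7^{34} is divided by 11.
By Fermat: 7^{10} ≡ 1 (mod 11). 34 = 3×10 + 4. So 7^{34} ≡ 7^{4} ≡ 3 (mod 11)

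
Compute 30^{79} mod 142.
48

Using successive squaring:
Binary expansion of 79: 1001111
Powers of 30 mod 142 (each is the square of the previous):
  30^1 ≡ 30 (mod 142)
  30^2 ≡ 30² = 900 ≡ 48 (mod 142)
  30^4 ≡ 48² = 2304 ≡ 32 (mod 142)
  30^8 ≡ 32² = 1024 ≡ 30 (mod 142)
  30^16 ≡ 30² = 900 ≡ 48 (mod 142)
  30^32 ≡ 48² = 2304 ≡ 32 (mod 142)
  30^64 ≡ 32² = 1024 ≡ 30 (mod 142)
79 = 64 + 8 + 4 + 2 + 1, so 30^79 = 30^64 × 30^8 × 30^4 × 30^2 × 30^1 ≡ 30 × 30 × 32 × 48 × 30 (mod 142)
Multiplying step by step:
  30 × 30 = 900 ≡ 48 (mod 142)
  48 × 32 = 1536 ≡ 116 (mod 142)
  116 × 48 = 5568 ≡ 30 (mod 142)
  30 × 30 = 900 ≡ 48 (mod 142)
Result: 30^79 ≡ 48 (mod 142)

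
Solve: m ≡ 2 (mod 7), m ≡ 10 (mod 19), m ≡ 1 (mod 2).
M = 7 × 19 × 2 = 266. M₁ = 38, y₁ ≡ 5 (mod 7). M₂ = 14, y₂ ≡ 15 (mod 19). M₃ = 133, y₃ ≡ 1 (mod 2). m = 2×38×5 + 10×14×15 + 1×133×1 ≡ 219 (mod 266)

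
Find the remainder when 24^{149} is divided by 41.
By Fermat: 24^{40} ≡ 1 (mod 41). 149 = 3×40 + 29. So 24^{149} ≡ 24^{29} ≡ 26 (mod 41)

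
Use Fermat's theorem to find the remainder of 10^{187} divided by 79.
65

By Fermat's Little Theorem, a^(p-1) ≡ 1 (mod p) for prime p and gcd(a, p) = 1
Here p = 79, so 10^78 ≡ 1 (mod 79)
We can reduce the exponent: 187 mod 78 = 31
So 10^187 ≡ 10^31 (mod 79)
Computing: 10^31 mod 79 = 65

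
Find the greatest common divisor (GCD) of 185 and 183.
1

Using the Euclidean algorithm:
185 = 1 × 183 + 2
183 = 91 × 2 + 1
2 = 2 × 1 + 0

GCD(185, 183) = 1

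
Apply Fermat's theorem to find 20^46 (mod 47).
By Fermat's Little Theorem, 20^{46} ≡ 1 (mod 47) since 47 is prime and gcd(20, 47) = 1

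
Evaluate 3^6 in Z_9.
6 = 4 + 2 (binary 110). Repeated squaring mod 9: 3^1 ≡ 3; 3^2 ≡ 3² = 9 ≡ 0; 3^4 ≡ 0² = 0 ≡ 0. Multiply: 3^6 = 3^4 × 3^2 ≡ 0 × 0 (mod 9): 0 × 0 = 0 ≡ 0. So 3^6 ≡ 0 (mod 9).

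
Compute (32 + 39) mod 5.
1

(32 + 39) = 71
71 mod 5 = 1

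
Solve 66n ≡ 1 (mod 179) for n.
66^(-1) ≡ 19 (mod 179). Verification: 66 × 19 = 1254 ≡ 1 (mod 179)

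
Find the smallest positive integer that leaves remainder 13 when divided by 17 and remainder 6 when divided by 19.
M = 17 × 19 = 323. M₁ = 19, y₁ ≡ 9 (mod 17). M₂ = 17, y₂ ≡ 9 (mod 19). k = 13×19×9 + 6×17×9 ≡ 234 (mod 323). The smallest positive such number is 234.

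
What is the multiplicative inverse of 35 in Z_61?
7

Using Extended Euclidean Algorithm:
gcd(35, 61) = 1
Bezout coefficients: 35 × 7 + 61 × -4 = 1
So 35 × 7 ≡ 1 (mod 61)
The inverse is 7 mod 61 = 7
Verification: 35 × 7 = 245 = 4 × 61 + 1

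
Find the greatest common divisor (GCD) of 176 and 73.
1

Using the Euclidean algorithm:
176 = 2 × 73 + 30
73 = 2 × 30 + 13
30 = 2 × 13 + 4
13 = 3 × 4 + 1
4 = 4 × 1 + 0

GCD(176, 73) = 1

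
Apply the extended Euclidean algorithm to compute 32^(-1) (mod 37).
Extended GCD: 32(-15) + 37(13) = 1. So 32^(-1) ≡ 22 ≡ 22 (mod 37). Verify: 32 × 22 = 704 ≡ 1 (mod 37)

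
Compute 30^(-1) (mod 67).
30^(-1) ≡ 38 (mod 67). Verification: 30 × 38 = 1140 ≡ 1 (mod 67)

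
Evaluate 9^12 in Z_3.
Using repeated squaring. 9 ≡ 0 (mod 3). 12 = 8 + 4 (binary 1100). Repeated squaring mod 3: 0^1 ≡ 0; 0^2 ≡ 0² = 0 ≡ 0; 0^4 ≡ 0² = 0 ≡ 0; 0^8 ≡ 0² = 0 ≡ 0. Multiply: 9^12 ≡ 0^8 × 0^4 ≡ 0 × 0 (mod 3): 0 × 0 = 0 ≡ 0. So 9^12 ≡ 0 (mod 3).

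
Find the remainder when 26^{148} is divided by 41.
By Fermat: 26^{40} ≡ 1 (mod 41). 148 = 3×40 + 28. So 26^{148} ≡ 26^{28} ≡ 23 (mod 41)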